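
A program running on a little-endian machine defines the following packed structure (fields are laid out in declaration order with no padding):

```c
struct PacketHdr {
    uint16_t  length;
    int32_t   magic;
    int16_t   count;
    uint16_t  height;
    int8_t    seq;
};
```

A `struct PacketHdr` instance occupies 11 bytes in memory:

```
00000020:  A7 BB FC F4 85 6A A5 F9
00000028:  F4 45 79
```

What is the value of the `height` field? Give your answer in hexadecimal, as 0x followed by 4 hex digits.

0x45F4

`height` follows `length` (2 B), `magic` (4 B), `count` (2 B), so it starts at offset 2 + 4 + 2 = 8 and occupies 2 bytes.
Bytes at offsets 8..9: F4 45.
In little-endian order the low byte comes first in memory.
Reassemble most-significant byte first: 45 F4 → 0x45F4.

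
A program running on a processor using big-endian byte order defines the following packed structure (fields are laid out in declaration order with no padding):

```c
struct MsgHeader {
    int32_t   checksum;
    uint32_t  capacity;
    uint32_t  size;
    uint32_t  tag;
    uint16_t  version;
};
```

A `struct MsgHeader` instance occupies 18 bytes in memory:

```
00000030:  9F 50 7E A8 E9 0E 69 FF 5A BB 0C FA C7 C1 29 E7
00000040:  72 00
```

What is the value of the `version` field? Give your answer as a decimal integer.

29184

`version` follows `checksum` (4 B), `capacity` (4 B), `size` (4 B), `tag` (4 B), so it starts at offset 4 + 4 + 4 + 4 = 16 and occupies 2 bytes.
Bytes at offsets 16..17: 72 00.
Big-endian stores the most-significant byte at the lowest address.
The bytes are already most-significant first: 0x7200.
0x7200 = 29184.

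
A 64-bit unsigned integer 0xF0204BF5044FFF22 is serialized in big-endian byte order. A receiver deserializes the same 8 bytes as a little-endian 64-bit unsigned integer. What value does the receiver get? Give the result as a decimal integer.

2521821199064572144

Stored big-endian, the bytes at ascending addresses are F0 20 4B F5 04 4F FF 22.
Read back as little-endian, the first byte is least significant, giving 0x22FF4F04F54B20F0.
0x22FF4F04F54B20F0 = 2521821199064572144.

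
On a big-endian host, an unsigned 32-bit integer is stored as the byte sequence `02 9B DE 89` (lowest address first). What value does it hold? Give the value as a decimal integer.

Big-endian: lowest address holds the most-significant byte.
The bytes are already most-significant first: 0x029BDE89.
0x029BDE89 = 43769481.

43769481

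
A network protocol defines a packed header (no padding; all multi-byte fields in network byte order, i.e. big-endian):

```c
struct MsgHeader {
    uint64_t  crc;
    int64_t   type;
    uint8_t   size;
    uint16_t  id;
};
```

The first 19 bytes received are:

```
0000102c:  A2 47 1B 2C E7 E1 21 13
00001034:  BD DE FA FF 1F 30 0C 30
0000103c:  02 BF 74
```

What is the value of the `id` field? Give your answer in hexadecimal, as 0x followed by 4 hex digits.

`id` follows `crc` (8 B), `type` (8 B), `size` (1 B), so it starts at offset 8 + 8 + 1 = 17 and occupies 2 bytes.
Bytes at offsets 17..18: BF 74.
In big-endian order the high byte comes first in memory.
The bytes are already most-significant first: 0xBF74.

0xBF74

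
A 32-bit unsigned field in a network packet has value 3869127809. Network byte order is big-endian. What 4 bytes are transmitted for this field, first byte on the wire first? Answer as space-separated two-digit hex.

3869127809 in hexadecimal, padded to 32 bits, is 0xE69E3481.
Split into bytes (most-significant first): E6 9E 34 81.
Big-endian: lowest address holds the most-significant byte.
So the memory order matches the most-significant-first order: E6 9E 34 81.

E6 9E 34 81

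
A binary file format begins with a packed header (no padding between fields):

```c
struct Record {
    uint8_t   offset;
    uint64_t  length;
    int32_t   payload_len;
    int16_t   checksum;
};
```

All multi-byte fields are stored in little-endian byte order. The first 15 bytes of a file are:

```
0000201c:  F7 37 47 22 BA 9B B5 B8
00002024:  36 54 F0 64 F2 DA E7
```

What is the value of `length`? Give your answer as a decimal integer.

3943101154210236215

`length` follows `offset` (1 byte), so it starts at byte offset 1 and occupies 8 bytes.
Bytes at offsets 1..8: 37 47 22 BA 9B B5 B8 36.
Little-endian stores the least-significant byte at the lowest address.
Reassemble most-significant byte first: 36 B8 B5 9B BA 22 47 37 → 0x36B8B59BBA224737.
0x36B8B59BBA224737 = 3943101154210236215.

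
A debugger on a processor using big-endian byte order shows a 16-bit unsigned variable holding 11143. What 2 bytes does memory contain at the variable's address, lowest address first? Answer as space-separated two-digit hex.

2B 87

11143 in hexadecimal, padded to 16 bits, is 0x2B87.
Split into bytes (most-significant first): 2B 87.
Big-endian: lowest address holds the most-significant byte.
So the memory order matches the most-significant-first order: 2B 87.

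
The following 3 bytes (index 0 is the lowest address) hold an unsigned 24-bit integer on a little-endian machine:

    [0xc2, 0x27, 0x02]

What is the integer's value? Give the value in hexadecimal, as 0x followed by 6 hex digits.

In little-endian order the low byte comes first in memory.
Reassemble most-significant byte first: 02 27 C2 → 0x0227C2.

0x0227C2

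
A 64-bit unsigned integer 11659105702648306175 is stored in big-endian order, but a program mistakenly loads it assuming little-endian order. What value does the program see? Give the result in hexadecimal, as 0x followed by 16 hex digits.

11659105702648306175 in 64-bit hexadecimal is 0xA1CD76DD2D1559FF.
Stored big-endian, the bytes at ascending addresses are A1 CD 76 DD 2D 15 59 FF.
Read back as little-endian, the first byte is least significant, giving 0xFF59152DDD76CDA1.

0xFF59152DDD76CDA1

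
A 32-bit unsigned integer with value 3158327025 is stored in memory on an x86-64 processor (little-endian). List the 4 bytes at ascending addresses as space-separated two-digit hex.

3158327025 in hexadecimal, padded to 32 bits, is 0xBC403EF1.
Split into bytes (most-significant first): BC 40 3E F1.
Little-endian stores the least-significant byte at the lowest address.
So at ascending addresses the bytes are F1 3E 40 BC.

F1 3E 40 BC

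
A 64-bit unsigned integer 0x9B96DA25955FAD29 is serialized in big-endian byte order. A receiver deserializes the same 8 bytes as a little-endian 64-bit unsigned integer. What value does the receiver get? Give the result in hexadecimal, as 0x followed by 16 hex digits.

0x29AD5F9525DA969B

Stored big-endian, the bytes at ascending addresses are 9B 96 DA 25 95 5F AD 29.
Read back as little-endian, the first byte is least significant, giving 0x29AD5F9525DA969B.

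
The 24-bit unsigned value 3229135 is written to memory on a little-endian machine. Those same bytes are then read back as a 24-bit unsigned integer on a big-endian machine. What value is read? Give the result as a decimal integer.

3229135 in 24-bit hexadecimal is 0x3145CF.
Stored little-endian, the bytes at ascending addresses are CF 45 31.
Read back as big-endian, the last byte is least significant, giving 0xCF4531.
0xCF4531 = 13583665.

13583665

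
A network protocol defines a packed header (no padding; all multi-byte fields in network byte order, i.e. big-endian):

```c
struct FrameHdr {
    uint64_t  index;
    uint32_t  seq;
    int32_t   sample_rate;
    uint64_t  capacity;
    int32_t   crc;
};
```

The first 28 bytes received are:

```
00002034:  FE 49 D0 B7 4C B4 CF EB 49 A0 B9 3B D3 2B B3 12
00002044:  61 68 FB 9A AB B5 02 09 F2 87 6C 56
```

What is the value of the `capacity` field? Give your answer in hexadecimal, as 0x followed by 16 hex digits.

`capacity` follows `index` (8 B), `seq` (4 B), `sample_rate` (4 B), so it starts at offset 8 + 4 + 4 = 16 and occupies 8 bytes.
Bytes at offsets 16..23: 61 68 FB 9A AB B5 02 09.
In big-endian order the high byte comes first in memory.
The bytes are already most-significant first: 0x6168FB9AABB50209.

0x6168FB9AABB50209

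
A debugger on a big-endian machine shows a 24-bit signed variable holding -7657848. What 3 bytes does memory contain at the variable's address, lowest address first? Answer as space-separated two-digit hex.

Two's complement of -7657848 in 24 bits: 7657848 = 0x74D978; invert → 0x8B2687; add 1 → 0x8B2688.
Split into bytes (most-significant first): 8B 26 88.
Big-endian stores the most-significant byte at the lowest address.
So the memory order matches the most-significant-first order: 8B 26 88.

8B 26 88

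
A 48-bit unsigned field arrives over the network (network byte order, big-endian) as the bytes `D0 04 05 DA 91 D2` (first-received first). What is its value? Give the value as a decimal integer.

228715696656850

Big-endian: lowest address holds the most-significant byte.
The bytes are already most-significant first: 0xD00405DA91D2.
0xD00405DA91D2 = 228715696656850.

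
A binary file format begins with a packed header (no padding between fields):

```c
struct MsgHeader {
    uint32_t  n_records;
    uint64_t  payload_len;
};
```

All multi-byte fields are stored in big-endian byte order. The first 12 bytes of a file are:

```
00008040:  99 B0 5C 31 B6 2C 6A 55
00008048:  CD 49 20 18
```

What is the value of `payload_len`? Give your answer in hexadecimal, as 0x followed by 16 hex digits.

0xB62C6A55CD492018

`payload_len` follows `n_records` (4 bytes), so it starts at byte offset 4 and occupies 8 bytes.
Bytes at offsets 4..11: B6 2C 6A 55 CD 49 20 18.
Big-endian stores the most-significant byte at the lowest address.
The bytes are already most-significant first: 0xB62C6A55CD492018.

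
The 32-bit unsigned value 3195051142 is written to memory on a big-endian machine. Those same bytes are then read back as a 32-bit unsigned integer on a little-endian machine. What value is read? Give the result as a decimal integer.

3195051142 in 32-bit hexadecimal is 0xBE709C86.
Stored big-endian, the bytes at ascending addresses are BE 70 9C 86.
Read back as little-endian, the first byte is least significant, giving 0x869C70BE.
0x869C70BE = 2258399422.

2258399422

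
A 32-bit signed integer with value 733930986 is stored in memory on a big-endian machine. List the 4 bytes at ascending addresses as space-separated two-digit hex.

733930986 in hexadecimal, padded to 32 bits, is 0x2BBEE5EA.
Split into bytes (most-significant first): 2B BE E5 EA.
Big-endian stores the most-significant byte at the lowest address.
So the memory order matches the most-significant-first order: 2B BE E5 EA.

2B BE E5 EA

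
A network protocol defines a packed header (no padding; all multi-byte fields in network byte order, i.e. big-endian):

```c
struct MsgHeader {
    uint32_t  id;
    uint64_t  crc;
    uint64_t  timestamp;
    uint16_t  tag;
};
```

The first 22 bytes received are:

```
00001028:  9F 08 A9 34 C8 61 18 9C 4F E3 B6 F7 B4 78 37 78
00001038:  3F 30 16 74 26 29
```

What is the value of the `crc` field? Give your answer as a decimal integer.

14438848939960809207

`crc` follows `id` (4 bytes), so it starts at byte offset 4 and occupies 8 bytes.
Bytes at offsets 4..11: C8 61 18 9C 4F E3 B6 F7.
Big-endian stores the most-significant byte at the lowest address.
The bytes are already most-significant first: 0xC861189C4FE3B6F7.
0xC861189C4FE3B6F7 = 14438848939960809207.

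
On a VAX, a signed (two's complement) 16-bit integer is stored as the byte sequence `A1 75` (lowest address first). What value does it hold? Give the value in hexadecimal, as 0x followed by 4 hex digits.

0x75A1

Little-endian: lowest address holds the least-significant byte.
Reassemble most-significant byte first: 75 A1 → 0x75A1.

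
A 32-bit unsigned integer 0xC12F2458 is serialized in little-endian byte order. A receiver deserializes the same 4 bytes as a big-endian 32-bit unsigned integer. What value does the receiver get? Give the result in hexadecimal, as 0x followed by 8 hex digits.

0x58242FC1

Stored little-endian, the bytes at ascending addresses are 58 24 2F C1.
Read back as big-endian, the last byte is least significant, giving 0x58242FC1.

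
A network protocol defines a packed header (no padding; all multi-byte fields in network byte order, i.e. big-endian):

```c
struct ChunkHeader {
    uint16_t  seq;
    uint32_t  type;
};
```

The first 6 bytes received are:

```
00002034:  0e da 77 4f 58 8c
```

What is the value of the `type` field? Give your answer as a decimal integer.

`type` follows `seq` (2 bytes), so it starts at byte offset 2 and occupies 4 bytes.
Bytes at offsets 2..5: 77 4F 58 8C.
In big-endian order the high byte comes first in memory.
The bytes are already most-significant first: 0x774F588C.
0x774F588C = 2001688716.

2001688716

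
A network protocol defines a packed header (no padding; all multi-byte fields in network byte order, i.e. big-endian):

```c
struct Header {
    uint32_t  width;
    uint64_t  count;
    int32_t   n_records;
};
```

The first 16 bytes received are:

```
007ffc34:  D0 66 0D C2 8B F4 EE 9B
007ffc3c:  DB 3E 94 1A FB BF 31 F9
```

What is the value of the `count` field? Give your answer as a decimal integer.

10084947818755036186

`count` follows `width` (4 bytes), so it starts at byte offset 4 and occupies 8 bytes.
Bytes at offsets 4..11: 8B F4 EE 9B DB 3E 94 1A.
Big-endian stores the most-significant byte at the lowest address.
The bytes are already most-significant first: 0x8BF4EE9BDB3E941A.
0x8BF4EE9BDB3E941A = 10084947818755036186.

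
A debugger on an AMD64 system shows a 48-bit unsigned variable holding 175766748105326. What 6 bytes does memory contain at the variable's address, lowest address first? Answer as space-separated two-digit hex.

6E 8A 95 E2 DB 9F

175766748105326 in hexadecimal, padded to 48 bits, is 0x9FDBE2958A6E.
Split into bytes (most-significant first): 9F DB E2 95 8A 6E.
In little-endian order the low byte comes first in memory.
So at ascending addresses the bytes are 6E 8A 95 E2 DB 9F.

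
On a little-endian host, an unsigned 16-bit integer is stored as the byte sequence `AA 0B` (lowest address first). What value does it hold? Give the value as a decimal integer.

2986

In little-endian order the low byte comes first in memory.
Reassemble most-significant byte first: 0B AA → 0x0BAA.
0x0BAA = 2986.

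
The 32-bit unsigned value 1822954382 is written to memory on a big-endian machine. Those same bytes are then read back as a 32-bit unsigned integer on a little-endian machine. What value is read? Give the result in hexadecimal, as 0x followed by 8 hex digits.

1822954382 in 32-bit hexadecimal is 0x6CA8138E.
Stored big-endian, the bytes at ascending addresses are 6C A8 13 8E.
Read back as little-endian, the first byte is least significant, giving 0x8E13A86C.

0x8E13A86C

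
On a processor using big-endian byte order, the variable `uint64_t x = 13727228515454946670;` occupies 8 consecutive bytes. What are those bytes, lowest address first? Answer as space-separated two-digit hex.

BE 80 E9 9A D6 4E 0D 6E

13727228515454946670 in hexadecimal, padded to 64 bits, is 0xBE80E99AD64E0D6E.
Split into bytes (most-significant first): BE 80 E9 9A D6 4E 0D 6E.
In big-endian order the high byte comes first in memory.
So the memory order matches the most-significant-first order: BE 80 E9 9A D6 4E 0D 6E.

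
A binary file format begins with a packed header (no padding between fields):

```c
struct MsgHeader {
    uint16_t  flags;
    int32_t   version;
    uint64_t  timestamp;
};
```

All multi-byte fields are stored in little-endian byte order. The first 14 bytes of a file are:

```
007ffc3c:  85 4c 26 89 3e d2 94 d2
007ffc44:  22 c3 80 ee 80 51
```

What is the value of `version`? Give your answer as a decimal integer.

-767653594

`version` follows `flags` (2 bytes), so it starts at byte offset 2 and occupies 4 bytes.
Bytes at offsets 2..5: 26 89 3E D2.
Little-endian stores the least-significant byte at the lowest address.
Reassemble most-significant byte first: D2 3E 89 26 → 0xD23E8926.
Top bit is set, so as a signed 32-bit value this is 0xD23E8926 − 2^32 = -767653594.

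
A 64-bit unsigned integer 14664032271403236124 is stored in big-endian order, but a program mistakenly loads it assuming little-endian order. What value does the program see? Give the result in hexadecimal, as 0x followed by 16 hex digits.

14664032271403236124 in 64-bit hexadecimal is 0xCB811BA84FDABB1C.
Stored big-endian, the bytes at ascending addresses are CB 81 1B A8 4F DA BB 1C.
Read back as little-endian, the first byte is least significant, giving 0x1CBBDA4FA81B81CB.

0x1CBBDA4FA81B81CB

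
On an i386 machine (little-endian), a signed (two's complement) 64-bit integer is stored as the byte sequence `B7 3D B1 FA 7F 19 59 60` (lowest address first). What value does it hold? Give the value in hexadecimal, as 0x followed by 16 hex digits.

In little-endian order the low byte comes first in memory.
Reassemble most-significant byte first: 60 59 19 7F FA B1 3D B7 → 0x6059197FFAB13DB7.

0x6059197FFAB13DB7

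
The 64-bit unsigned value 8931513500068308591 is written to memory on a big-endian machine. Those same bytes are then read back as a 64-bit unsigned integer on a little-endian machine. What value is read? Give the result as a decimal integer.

8931513500068308591 in 64-bit hexadecimal is 0x7BF31C35062D666F.
Stored big-endian, the bytes at ascending addresses are 7B F3 1C 35 06 2D 66 6F.
Read back as little-endian, the first byte is least significant, giving 0x6F662D06351CF37B.
0x6F662D06351CF37B = 8027152890518631291.

8027152890518631291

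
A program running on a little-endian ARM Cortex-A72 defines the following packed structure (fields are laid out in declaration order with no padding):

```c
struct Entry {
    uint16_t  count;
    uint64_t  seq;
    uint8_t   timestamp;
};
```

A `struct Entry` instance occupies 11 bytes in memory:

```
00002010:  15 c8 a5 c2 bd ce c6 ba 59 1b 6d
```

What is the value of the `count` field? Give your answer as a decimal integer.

`count` is the first field, at byte offset 0, occupying 2 bytes.
Bytes at offsets 0..1: 15 C8.
Little-endian: lowest address holds the least-significant byte.
Reassemble most-significant byte first: C8 15 → 0xC815.
0xC815 = 51221.

51221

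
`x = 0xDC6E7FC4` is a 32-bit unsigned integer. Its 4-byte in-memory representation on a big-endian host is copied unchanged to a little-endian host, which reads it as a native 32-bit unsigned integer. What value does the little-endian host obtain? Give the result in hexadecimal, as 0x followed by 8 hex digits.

0xC47F6EDC

Stored big-endian, the bytes at ascending addresses are DC 6E 7F C4.
Read back as little-endian, the first byte is least significant, giving 0xC47F6EDC.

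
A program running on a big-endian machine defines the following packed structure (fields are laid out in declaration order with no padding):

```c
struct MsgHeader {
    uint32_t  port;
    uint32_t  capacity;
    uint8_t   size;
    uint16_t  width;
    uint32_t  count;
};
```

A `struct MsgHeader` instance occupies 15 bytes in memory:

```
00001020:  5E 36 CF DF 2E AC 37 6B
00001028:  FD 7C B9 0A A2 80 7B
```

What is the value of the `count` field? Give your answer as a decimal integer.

178421883

`count` follows `port` (4 B), `capacity` (4 B), `size` (1 B), `width` (2 B), so it starts at offset 4 + 4 + 1 + 2 = 11 and occupies 4 bytes.
Bytes at offsets 11..14: 0A A2 80 7B.
In big-endian order the high byte comes first in memory.
The bytes are already most-significant first: 0x0AA2807B.
0x0AA2807B = 178421883.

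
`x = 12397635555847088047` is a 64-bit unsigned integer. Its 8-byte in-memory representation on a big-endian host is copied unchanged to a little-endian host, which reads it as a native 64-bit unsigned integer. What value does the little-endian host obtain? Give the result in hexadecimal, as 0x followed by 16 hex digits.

0xAFA70441DA3F0DAC

12397635555847088047 in 64-bit hexadecimal is 0xAC0D3FDA4104A7AF.
Stored big-endian, the bytes at ascending addresses are AC 0D 3F DA 41 04 A7 AF.
Read back as little-endian, the first byte is least significant, giving 0xAFA70441DA3F0DAC.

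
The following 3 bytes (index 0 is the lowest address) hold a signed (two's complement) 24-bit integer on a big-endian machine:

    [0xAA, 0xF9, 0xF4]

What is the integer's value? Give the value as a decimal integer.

Big-endian stores the most-significant byte at the lowest address.
The bytes are already most-significant first: 0xAAF9F4.
Top bit is set, so as a signed 24-bit value this is 0xAAF9F4 − 2^24 = -5572108.

-5572108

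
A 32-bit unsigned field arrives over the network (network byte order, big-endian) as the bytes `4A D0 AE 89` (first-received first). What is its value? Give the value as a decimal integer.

Big-endian: lowest address holds the most-significant byte.
The bytes are already most-significant first: 0x4AD0AE89.
0x4AD0AE89 = 1255190153.

1255190153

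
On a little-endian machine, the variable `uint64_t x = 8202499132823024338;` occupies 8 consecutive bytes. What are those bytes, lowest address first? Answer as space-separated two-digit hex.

8202499132823024338 in hexadecimal, padded to 64 bits, is 0x71D52180AA5DB2D2.
Split into bytes (most-significant first): 71 D5 21 80 AA 5D B2 D2.
In little-endian order the low byte comes first in memory.
So at ascending addresses the bytes are D2 B2 5D AA 80 21 D5 71.

D2 B2 5D AA 80 21 D5 71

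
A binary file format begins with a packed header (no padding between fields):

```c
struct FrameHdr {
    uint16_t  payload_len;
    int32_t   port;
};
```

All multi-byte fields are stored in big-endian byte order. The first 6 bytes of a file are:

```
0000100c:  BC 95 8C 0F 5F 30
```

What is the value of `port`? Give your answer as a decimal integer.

-1945149648

`port` follows `payload_len` (2 bytes), so it starts at byte offset 2 and occupies 4 bytes.
Bytes at offsets 2..5: 8C 0F 5F 30.
In big-endian order the high byte comes first in memory.
The bytes are already most-significant first: 0x8C0F5F30.
Top bit is set, so as a signed 32-bit value this is 0x8C0F5F30 − 2^32 = -1945149648.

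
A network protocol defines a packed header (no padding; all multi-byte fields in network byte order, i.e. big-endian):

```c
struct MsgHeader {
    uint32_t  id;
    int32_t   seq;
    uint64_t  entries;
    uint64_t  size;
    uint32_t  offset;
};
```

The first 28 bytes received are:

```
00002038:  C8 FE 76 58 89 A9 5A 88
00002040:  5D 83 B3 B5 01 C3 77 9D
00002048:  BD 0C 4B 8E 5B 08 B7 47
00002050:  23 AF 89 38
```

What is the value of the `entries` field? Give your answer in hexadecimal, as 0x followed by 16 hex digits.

0x5D83B3B501C3779D

`entries` follows `id` (4 B), `seq` (4 B), so it starts at offset 4 + 4 = 8 and occupies 8 bytes.
Bytes at offsets 8..15: 5D 83 B3 B5 01 C3 77 9D.
Big-endian: lowest address holds the most-significant byte.
The bytes are already most-significant first: 0x5D83B3B501C3779D.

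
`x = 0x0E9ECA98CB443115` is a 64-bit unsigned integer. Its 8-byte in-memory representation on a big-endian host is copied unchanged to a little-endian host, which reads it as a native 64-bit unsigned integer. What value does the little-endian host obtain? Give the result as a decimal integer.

Stored big-endian, the bytes at ascending addresses are 0E 9E CA 98 CB 44 31 15.
Read back as little-endian, the first byte is least significant, giving 0x153144CB98CA9E0E.
0x153144CB98CA9E0E = 1527077389887774222.

1527077389887774222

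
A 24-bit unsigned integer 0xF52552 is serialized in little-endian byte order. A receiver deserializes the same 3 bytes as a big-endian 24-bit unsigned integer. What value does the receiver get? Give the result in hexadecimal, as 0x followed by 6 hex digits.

0x5225F5

Stored little-endian, the bytes at ascending addresses are 52 25 F5.
Read back as big-endian, the last byte is least significant, giving 0x5225F5.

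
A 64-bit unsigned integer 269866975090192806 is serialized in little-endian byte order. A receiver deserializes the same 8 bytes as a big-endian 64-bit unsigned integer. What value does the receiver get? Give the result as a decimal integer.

11975595337571286531

269866975090192806 in 64-bit hexadecimal is 0x03BEC29582DC31A6.
Stored little-endian, the bytes at ascending addresses are A6 31 DC 82 95 C2 BE 03.
Read back as big-endian, the last byte is least significant, giving 0xA631DC8295C2BE03.
0xA631DC8295C2BE03 = 11975595337571286531.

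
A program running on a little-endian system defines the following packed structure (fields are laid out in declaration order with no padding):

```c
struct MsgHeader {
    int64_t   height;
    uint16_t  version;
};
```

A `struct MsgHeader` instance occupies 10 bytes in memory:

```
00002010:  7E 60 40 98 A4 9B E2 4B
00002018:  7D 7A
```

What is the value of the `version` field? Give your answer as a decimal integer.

`version` follows `height` (8 bytes), so it starts at byte offset 8 and occupies 2 bytes.
Bytes at offsets 8..9: 7D 7A.
Little-endian: lowest address holds the least-significant byte.
Reassemble most-significant byte first: 7A 7D → 0x7A7D.
0x7A7D = 31357.

31357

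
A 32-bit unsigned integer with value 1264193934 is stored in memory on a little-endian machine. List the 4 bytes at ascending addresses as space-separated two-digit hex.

8E 11 5A 4B

1264193934 in hexadecimal, padded to 32 bits, is 0x4B5A118E.
Split into bytes (most-significant first): 4B 5A 11 8E.
Little-endian stores the least-significant byte at the lowest address.
So at ascending addresses the bytes are 8E 11 5A 4B.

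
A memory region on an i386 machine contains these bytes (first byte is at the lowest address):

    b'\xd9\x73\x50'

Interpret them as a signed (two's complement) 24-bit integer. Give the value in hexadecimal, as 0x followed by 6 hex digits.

Little-endian stores the least-significant byte at the lowest address.
Reassemble most-significant byte first: 50 73 D9 → 0x5073D9.

0x5073D9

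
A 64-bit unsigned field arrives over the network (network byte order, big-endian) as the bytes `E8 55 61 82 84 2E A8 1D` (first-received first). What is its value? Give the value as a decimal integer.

16741394403010979869

Big-endian: lowest address holds the most-significant byte.
The bytes are already most-significant first: 0xE8556182842EA81D.
0xE8556182842EA81D = 16741394403010979869.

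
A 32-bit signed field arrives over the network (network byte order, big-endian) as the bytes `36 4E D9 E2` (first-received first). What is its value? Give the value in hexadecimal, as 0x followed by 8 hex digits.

0x364ED9E2

Big-endian stores the most-significant byte at the lowest address.
The bytes are already most-significant first: 0x364ED9E2.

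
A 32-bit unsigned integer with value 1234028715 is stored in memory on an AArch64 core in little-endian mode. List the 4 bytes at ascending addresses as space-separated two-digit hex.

1234028715 in hexadecimal, padded to 32 bits, is 0x498DC8AB.
Split into bytes (most-significant first): 49 8D C8 AB.
Little-endian: lowest address holds the least-significant byte.
So at ascending addresses the bytes are AB C8 8D 49.

AB C8 8D 49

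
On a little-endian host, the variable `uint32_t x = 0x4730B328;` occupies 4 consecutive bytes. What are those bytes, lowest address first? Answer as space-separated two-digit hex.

28 B3 30 47

Split into bytes (most-significant first): 47 30 B3 28.
Little-endian: lowest address holds the least-significant byte.
So at ascending addresses the bytes are 28 B3 30 47.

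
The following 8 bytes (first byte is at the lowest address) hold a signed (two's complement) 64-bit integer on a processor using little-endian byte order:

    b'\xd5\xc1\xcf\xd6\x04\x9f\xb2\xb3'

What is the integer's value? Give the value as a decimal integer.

Little-endian stores the least-significant byte at the lowest address.
Reassemble most-significant byte first: B3 B2 9F 04 D6 CF C1 D5 → 0xB3B29F04D6CFC1D5.
Top bit is set, so as a signed 64-bit value this is 0xB3B29F04D6CFC1D5 − 2^64 = -5498157351933328939.

-5498157351933328939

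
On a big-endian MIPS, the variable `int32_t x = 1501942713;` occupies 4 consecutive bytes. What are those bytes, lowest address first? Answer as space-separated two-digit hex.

1501942713 in hexadecimal, padded to 32 bits, is 0x5985D3B9.
Split into bytes (most-significant first): 59 85 D3 B9.
Big-endian: lowest address holds the most-significant byte.
So the memory order matches the most-significant-first order: 59 85 D3 B9.

59 85 D3 B9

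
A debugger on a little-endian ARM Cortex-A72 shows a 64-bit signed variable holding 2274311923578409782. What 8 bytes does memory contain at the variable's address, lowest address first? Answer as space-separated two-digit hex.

2274311923578409782 in hexadecimal, padded to 64 bits, is 0x1F8FFAA509539336.
Split into bytes (most-significant first): 1F 8F FA A5 09 53 93 36.
In little-endian order the low byte comes first in memory.
So at ascending addresses the bytes are 36 93 53 09 A5 FA 8F 1F.

36 93 53 09 A5 FA 8F 1F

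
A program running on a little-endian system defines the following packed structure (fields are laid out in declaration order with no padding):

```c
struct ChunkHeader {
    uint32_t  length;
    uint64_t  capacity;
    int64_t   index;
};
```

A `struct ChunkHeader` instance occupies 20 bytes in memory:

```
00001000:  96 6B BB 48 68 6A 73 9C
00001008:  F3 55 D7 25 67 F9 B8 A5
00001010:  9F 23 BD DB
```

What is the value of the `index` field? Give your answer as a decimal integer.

`index` follows `length` (4 B), `capacity` (8 B), so it starts at offset 4 + 8 = 12 and occupies 8 bytes.
Bytes at offsets 12..19: 67 F9 B8 A5 9F 23 BD DB.
Little-endian stores the least-significant byte at the lowest address.
Reassemble most-significant byte first: DB BD 23 9F A5 B8 F9 67 → 0xDBBD239FA5B8F967.
Top bit is set, so as a signed 64-bit value this is 0xDBBD239FA5B8F967 − 2^64 = -2612893040217884313.

-2612893040217884313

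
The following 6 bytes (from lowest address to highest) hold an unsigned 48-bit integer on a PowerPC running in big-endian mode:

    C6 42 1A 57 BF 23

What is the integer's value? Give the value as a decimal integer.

217987212099363

Big-endian: lowest address holds the most-significant byte.
The bytes are already most-significant first: 0xC6421A57BF23.
0xC6421A57BF23 = 217987212099363.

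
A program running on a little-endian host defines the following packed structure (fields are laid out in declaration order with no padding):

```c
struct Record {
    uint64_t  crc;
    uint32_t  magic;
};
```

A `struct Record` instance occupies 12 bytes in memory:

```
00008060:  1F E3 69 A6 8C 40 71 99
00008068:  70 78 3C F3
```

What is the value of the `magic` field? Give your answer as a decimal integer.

`magic` follows `crc` (8 bytes), so it starts at byte offset 8 and occupies 4 bytes.
Bytes at offsets 8..11: 70 78 3C F3.
Little-endian: lowest address holds the least-significant byte.
Reassemble most-significant byte first: F3 3C 78 70 → 0xF33C7870.
0xF33C7870 = 4080826480.

4080826480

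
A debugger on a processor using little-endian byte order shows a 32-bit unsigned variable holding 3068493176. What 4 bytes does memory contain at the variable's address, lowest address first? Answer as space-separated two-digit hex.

78 7D E5 B6

3068493176 in hexadecimal, padded to 32 bits, is 0xB6E57D78.
Split into bytes (most-significant first): B6 E5 7D 78.
In little-endian order the low byte comes first in memory.
So at ascending addresses the bytes are 78 7D E5 B6.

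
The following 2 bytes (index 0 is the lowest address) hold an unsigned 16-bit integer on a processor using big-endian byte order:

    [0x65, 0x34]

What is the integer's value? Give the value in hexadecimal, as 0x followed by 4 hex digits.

0x6534

In big-endian order the high byte comes first in memory.
The bytes are already most-significant first: 0x6534.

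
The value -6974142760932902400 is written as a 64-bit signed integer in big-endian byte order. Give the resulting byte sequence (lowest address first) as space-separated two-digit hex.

Two's complement of -6974142760932902400 in 64 bits: 6974142760932902400 = 0x60C921E3F6448600; invert → 0x9F36DE1C09BB79FF; add 1 → 0x9F36DE1C09BB7A00.
Split into bytes (most-significant first): 9F 36 DE 1C 09 BB 7A 00.
In big-endian order the high byte comes first in memory.
So the memory order matches the most-significant-first order: 9F 36 DE 1C 09 BB 7A 00.

9F 36 DE 1C 09 BB 7A 00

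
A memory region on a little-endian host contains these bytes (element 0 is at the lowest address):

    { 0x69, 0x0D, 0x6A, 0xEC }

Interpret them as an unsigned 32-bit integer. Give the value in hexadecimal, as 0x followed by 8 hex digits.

0xEC6A0D69

Little-endian: lowest address holds the least-significant byte.
Reassemble most-significant byte first: EC 6A 0D 69 → 0xEC6A0D69.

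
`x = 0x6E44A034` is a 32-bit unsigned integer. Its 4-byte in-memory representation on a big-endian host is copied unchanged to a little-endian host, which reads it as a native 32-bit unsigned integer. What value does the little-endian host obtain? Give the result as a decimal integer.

882918510

Stored big-endian, the bytes at ascending addresses are 6E 44 A0 34.
Read back as little-endian, the first byte is least significant, giving 0x34A0446E.
0x34A0446E = 882918510.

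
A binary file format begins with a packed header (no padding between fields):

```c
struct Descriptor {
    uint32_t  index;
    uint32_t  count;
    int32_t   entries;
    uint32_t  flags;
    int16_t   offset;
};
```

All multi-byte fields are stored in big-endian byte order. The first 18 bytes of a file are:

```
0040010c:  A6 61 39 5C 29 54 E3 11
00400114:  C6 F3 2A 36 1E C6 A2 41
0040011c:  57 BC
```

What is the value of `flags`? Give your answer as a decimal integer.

`flags` follows `index` (4 B), `count` (4 B), `entries` (4 B), so it starts at offset 4 + 4 + 4 = 12 and occupies 4 bytes.
Bytes at offsets 12..15: 1E C6 A2 41.
Big-endian stores the most-significant byte at the lowest address.
The bytes are already most-significant first: 0x1EC6A241.
0x1EC6A241 = 516334145.

516334145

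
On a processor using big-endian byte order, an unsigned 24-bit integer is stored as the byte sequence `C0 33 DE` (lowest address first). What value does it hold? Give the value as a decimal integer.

In big-endian order the high byte comes first in memory.
The bytes are already most-significant first: 0xC033DE.
0xC033DE = 12596190.

12596190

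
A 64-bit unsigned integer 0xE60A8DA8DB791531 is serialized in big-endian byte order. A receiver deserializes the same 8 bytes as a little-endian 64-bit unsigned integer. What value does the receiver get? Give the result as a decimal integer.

3536867066702007014

Stored big-endian, the bytes at ascending addresses are E6 0A 8D A8 DB 79 15 31.
Read back as little-endian, the first byte is least significant, giving 0x311579DBA88D0AE6.
0x311579DBA88D0AE6 = 3536867066702007014.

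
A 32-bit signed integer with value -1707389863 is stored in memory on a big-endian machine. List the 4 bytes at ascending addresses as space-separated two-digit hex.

9A 3B 4C 59

Two's complement of -1707389863 in 32 bits: 1707389863 = 0x65C4B3A7; invert → 0x9A3B4C58; add 1 → 0x9A3B4C59.
Split into bytes (most-significant first): 9A 3B 4C 59.
Big-endian stores the most-significant byte at the lowest address.
So the memory order matches the most-significant-first order: 9A 3B 4C 59.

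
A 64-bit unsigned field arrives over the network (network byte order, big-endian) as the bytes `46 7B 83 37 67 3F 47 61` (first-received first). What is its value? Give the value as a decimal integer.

Big-endian stores the most-significant byte at the lowest address.
The bytes are already most-significant first: 0x467B8337673F4761.
0x467B8337673F4761 = 5078797278769006433.

5078797278769006433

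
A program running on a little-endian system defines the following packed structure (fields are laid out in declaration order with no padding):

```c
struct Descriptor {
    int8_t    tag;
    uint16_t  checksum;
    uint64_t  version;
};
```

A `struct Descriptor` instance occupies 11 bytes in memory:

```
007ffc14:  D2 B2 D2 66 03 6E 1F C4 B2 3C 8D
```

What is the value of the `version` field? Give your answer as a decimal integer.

`version` follows `tag` (1 B), `checksum` (2 B), so it starts at offset 1 + 2 = 3 and occupies 8 bytes.
Bytes at offsets 3..10: 66 03 6E 1F C4 B2 3C 8D.
Little-endian stores the least-significant byte at the lowest address.
Reassemble most-significant byte first: 8D 3C B2 C4 1F 6E 03 66 → 0x8D3CB2C41F6E0366.
0x8D3CB2C41F6E0366 = 10177205813361116006.

10177205813361116006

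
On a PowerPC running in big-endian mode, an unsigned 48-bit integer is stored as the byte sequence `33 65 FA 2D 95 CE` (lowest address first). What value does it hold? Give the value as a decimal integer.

56513082004942

In big-endian order the high byte comes first in memory.
The bytes are already most-significant first: 0x3365FA2D95CE.
0x3365FA2D95CE = 56513082004942.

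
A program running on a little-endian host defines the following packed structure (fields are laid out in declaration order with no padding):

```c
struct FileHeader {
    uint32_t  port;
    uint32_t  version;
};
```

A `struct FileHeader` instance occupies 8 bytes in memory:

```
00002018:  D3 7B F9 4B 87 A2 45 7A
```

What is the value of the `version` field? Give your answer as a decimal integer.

2051383943

`version` follows `port` (4 bytes), so it starts at byte offset 4 and occupies 4 bytes.
Bytes at offsets 4..7: 87 A2 45 7A.
Little-endian stores the least-significant byte at the lowest address.
Reassemble most-significant byte first: 7A 45 A2 87 → 0x7A45A287.
0x7A45A287 = 2051383943.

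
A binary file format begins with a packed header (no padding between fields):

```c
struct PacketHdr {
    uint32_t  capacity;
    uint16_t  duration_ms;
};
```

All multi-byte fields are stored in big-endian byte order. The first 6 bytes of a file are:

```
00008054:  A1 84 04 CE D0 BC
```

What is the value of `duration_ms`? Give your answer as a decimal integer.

53436

`duration_ms` follows `capacity` (4 bytes), so it starts at byte offset 4 and occupies 2 bytes.
Bytes at offsets 4..5: D0 BC.
In big-endian order the high byte comes first in memory.
The bytes are already most-significant first: 0xD0BC.
0xD0BC = 53436.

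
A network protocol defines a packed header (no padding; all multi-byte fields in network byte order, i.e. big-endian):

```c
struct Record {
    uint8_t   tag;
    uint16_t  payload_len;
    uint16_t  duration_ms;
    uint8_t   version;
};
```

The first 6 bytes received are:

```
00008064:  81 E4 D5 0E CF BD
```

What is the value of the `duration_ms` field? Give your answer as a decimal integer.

`duration_ms` follows `tag` (1 B), `payload_len` (2 B), so it starts at offset 1 + 2 = 3 and occupies 2 bytes.
Bytes at offsets 3..4: 0E CF.
Big-endian stores the most-significant byte at the lowest address.
The bytes are already most-significant first: 0x0ECF.
0x0ECF = 3791.

3791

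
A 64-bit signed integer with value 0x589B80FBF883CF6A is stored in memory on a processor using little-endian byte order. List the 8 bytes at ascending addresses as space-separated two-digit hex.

6A CF 83 F8 FB 80 9B 58

Split into bytes (most-significant first): 58 9B 80 FB F8 83 CF 6A.
In little-endian order the low byte comes first in memory.
So at ascending addresses the bytes are 6A CF 83 F8 FB 80 9B 58.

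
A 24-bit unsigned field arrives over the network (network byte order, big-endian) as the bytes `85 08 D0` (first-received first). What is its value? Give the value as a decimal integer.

8718544

In big-endian order the high byte comes first in memory.
The bytes are already most-significant first: 0x8508D0.
0x8508D0 = 8718544.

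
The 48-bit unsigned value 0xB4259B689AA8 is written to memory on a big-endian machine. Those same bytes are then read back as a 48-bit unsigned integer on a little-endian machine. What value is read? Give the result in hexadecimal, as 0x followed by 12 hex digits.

Stored big-endian, the bytes at ascending addresses are B4 25 9B 68 9A A8.
Read back as little-endian, the first byte is least significant, giving 0xA89A689B25B4.

0xA89A689B25B4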